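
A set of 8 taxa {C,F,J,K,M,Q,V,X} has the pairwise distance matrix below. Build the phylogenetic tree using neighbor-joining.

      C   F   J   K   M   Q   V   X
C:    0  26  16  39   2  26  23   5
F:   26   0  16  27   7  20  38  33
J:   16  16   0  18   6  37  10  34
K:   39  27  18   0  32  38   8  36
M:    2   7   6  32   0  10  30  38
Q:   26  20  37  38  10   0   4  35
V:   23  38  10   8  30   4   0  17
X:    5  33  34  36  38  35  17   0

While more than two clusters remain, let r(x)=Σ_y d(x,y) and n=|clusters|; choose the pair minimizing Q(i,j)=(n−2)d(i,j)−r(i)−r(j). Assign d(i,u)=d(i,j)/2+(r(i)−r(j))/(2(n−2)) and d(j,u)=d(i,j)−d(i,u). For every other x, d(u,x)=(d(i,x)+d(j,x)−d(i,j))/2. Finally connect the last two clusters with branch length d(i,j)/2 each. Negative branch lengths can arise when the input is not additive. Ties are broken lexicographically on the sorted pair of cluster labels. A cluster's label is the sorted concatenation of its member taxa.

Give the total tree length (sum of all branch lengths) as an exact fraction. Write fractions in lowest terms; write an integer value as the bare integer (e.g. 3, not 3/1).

2059/32

step 1: merge (C,X) at d=5, Q=-305; branch lengths C→-31/12, X→91/12; new cluster CX
  updated: d(CX,F)=27, d(CX,J)=45/2, d(CX,K)=35, d(CX,M)=35/2, d(CX,Q)=28, d(CX,V)=35/2
step 2: merge (K,V) at d=8, Q=-451/2; branch lengths K→181/20, V→-21/20; new cluster KV
  updated: d(CX,KV)=89/4, d(F,KV)=57/2, d(J,KV)=10, d(KV,M)=27, d(KV,Q)=17
step 3: merge (J,KV) at d=10, Q=-625/4; branch lengths J→107/32, KV→213/32; new cluster JKV
  updated: d(CX,JKV)=139/8, d(F,JKV)=69/4, d(JKV,M)=23/2, d(JKV,Q)=22
step 4: merge (CX,JKV) at d=139/8, Q=-847/8; branch lengths CX→197/16, JKV→81/16; new cluster CJKVX
  updated: d(CJKVX,F)=215/16, d(CJKVX,M)=93/16, d(CJKVX,Q)=261/16
step 5: merge (CJKVX,Q) at d=261/16, Q=-197/4; branch lengths CJKVX→175/32, Q→347/32; new cluster CJKQVX
  updated: d(CJKQVX,F)=137/16, d(CJKQVX,M)=-1/4
step 6: merge (CJKQVX,F) at d=137/16, Q=-245/16; branch lengths CJKQVX→21/32, F→253/32; new cluster CFJKQVX
  updated: d(CFJKQVX,M)=-29/32
step 7: merge (CFJKQVX,M) at d=-29/32; branch lengths CFJKQVX→-29/64, M→-29/64; new cluster CFJKMQVX
final tree: (((((C:-31/12,X:91/12):197/16,(J:107/32,(K:181/20,V:-21/20):213/32):81/16):175/32,Q:347/32):21/32,F:253/32):-29/64,M:-29/64)
total length: 2059/32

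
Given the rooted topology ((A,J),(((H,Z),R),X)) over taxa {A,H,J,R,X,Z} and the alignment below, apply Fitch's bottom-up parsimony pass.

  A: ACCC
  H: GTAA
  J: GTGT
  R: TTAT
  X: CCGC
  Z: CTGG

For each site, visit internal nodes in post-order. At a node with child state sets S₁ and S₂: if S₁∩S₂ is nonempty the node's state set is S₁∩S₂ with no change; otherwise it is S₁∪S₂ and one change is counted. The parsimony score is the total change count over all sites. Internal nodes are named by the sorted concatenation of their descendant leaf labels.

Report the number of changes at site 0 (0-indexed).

AJ@0: {A} ∪ {G} = {A,G} (union, +1)
HZ@0: {G} ∪ {C} = {C,G} (union, +1)
HRZ@0: {C,G} ∪ {T} = {C,G,T} (union, +1)
HRXZ@0: {C,G,T} ∩ {C} = {C} (intersection, +0)
AHJRXZ@0: {A,G} ∪ {C} = {A,C,G} (union, +1)
AJ@1: {C} ∪ {T} = {C,T} (union, +1)
HZ@1: {T} ∩ {T} = {T} (intersection, +0)
HRZ@1: {T} ∩ {T} = {T} (intersection, +0)
HRXZ@1: {T} ∪ {C} = {C,T} (union, +1)
AHJRXZ@1: {C,T} ∩ {C,T} = {C,T} (intersection, +0)
AJ@2: {C} ∪ {G} = {C,G} (union, +1)
HZ@2: {A} ∪ {G} = {A,G} (union, +1)
HRZ@2: {A,G} ∩ {A} = {A} (intersection, +0)
HRXZ@2: {A} ∪ {G} = {A,G} (union, +1)
AHJRXZ@2: {C,G} ∩ {A,G} = {G} (intersection, +0)
AJ@3: {C} ∪ {T} = {C,T} (union, +1)
HZ@3: {A} ∪ {G} = {A,G} (union, +1)
HRZ@3: {A,G} ∪ {T} = {A,G,T} (union, +1)
HRXZ@3: {A,G,T} ∪ {C} = {A,C,G,T} (union, +1)
AHJRXZ@3: {C,T} ∩ {A,C,G,T} = {C,T} (intersection, +0)
per-site changes: [4, 2, 3, 4]; total = 13

4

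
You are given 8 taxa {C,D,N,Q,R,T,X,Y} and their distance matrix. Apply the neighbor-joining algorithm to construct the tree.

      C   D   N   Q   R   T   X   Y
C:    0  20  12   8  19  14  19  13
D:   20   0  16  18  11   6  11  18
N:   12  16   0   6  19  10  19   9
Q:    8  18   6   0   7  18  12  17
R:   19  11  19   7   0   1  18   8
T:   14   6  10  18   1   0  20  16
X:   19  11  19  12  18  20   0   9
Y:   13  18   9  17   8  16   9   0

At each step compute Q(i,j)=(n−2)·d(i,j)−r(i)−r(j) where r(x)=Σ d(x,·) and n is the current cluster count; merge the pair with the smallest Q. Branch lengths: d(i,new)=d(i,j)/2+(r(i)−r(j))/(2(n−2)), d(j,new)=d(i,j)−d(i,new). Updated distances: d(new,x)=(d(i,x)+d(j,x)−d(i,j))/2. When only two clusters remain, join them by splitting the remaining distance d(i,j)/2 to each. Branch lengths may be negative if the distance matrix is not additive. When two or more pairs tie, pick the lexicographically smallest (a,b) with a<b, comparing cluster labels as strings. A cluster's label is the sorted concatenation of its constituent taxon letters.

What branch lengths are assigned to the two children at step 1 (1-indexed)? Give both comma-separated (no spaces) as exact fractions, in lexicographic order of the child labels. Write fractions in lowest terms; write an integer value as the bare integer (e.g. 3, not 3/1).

1. join R+T (d=1, Q=-162) ⇒ RT; edges |R|=1/3, |T|=2/3
  updated: d(C,RT)=16, d(D,RT)=8, d(N,RT)=14, d(Q,RT)=12, d(RT,X)=37/2, d(RT,Y)=23/2
2. join D+RT (d=8, Q=-131) ⇒ DRT; edges |D|=51/10, |RT|=29/10
  updated: d(C,DRT)=14, d(DRT,N)=11, d(DRT,Q)=11, d(DRT,X)=43/4, d(DRT,Y)=43/4
3. join X+Y (d=9, Q=-185/2) ⇒ XY; edges |X|=47/8, |Y|=25/8
  updated: d(C,XY)=23/2, d(DRT,XY)=25/4, d(N,XY)=19/2, d(Q,XY)=10
4. join DRT+XY (d=25/4, Q=-243/4) ⇒ DRTXY; edges |DRT|=95/24, |XY|=55/24
  updated: d(C,DRTXY)=77/8, d(DRTXY,N)=57/8, d(DRTXY,Q)=59/8
5. join C+Q (d=8, Q=-35) ⇒ CQ; edges |C|=97/16, |Q|=31/16
  updated: d(CQ,DRTXY)=9/2, d(CQ,N)=5
6. join CQ+DRTXY (d=9/2, Q=-133/8) ⇒ CDQRTXY; edges |CQ|=19/16, |DRTXY|=53/16
  updated: d(CDQRTXY,N)=61/16
7. join CDQRTXY+N (d=61/16) ⇒ CDNQRTXY; edges |CDQRTXY|=61/32, |N|=61/32
final tree: (((C:97/16,Q:31/16):19/16,((D:51/10,(R:1/3,T:2/3):29/10):95/24,(X:47/8,Y:25/8):55/24):53/16):61/32,N:61/32)
total length: 649/16

1/3,2/3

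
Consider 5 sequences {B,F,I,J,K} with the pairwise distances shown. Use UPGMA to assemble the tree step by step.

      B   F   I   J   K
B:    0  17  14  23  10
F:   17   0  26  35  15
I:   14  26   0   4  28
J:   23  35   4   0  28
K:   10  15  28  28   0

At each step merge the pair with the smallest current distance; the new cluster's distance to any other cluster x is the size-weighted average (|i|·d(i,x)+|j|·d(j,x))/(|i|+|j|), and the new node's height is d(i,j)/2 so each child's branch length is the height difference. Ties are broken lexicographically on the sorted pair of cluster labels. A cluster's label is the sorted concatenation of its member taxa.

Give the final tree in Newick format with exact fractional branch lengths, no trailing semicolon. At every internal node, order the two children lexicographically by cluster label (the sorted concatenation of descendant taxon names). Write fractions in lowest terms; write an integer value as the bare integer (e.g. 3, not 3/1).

step 1: merge (I,J) at d=4; branch lengths I→2, J→2; new cluster IJ
  updated: d(B,IJ)=37/2, d(F,IJ)=61/2, d(IJ,K)=28
step 2: merge (B,K) at d=10; branch lengths B→5, K→5; new cluster BK
  updated: d(BK,F)=16, d(BK,IJ)=93/4
step 3: merge (BK,F) at d=16; branch lengths BK→3, F→8; new cluster BFK
  updated: d(BFK,IJ)=77/3
step 4: merge (BFK,IJ) at d=77/3; branch lengths BFK→29/6, IJ→65/6; new cluster BFIJK
final tree: (((B:5,K:5):3,F:8):29/6,(I:2,J:2):65/6)
total length: 122/3

(((B:5,K:5):3,F:8):29/6,(I:2,J:2):65/6)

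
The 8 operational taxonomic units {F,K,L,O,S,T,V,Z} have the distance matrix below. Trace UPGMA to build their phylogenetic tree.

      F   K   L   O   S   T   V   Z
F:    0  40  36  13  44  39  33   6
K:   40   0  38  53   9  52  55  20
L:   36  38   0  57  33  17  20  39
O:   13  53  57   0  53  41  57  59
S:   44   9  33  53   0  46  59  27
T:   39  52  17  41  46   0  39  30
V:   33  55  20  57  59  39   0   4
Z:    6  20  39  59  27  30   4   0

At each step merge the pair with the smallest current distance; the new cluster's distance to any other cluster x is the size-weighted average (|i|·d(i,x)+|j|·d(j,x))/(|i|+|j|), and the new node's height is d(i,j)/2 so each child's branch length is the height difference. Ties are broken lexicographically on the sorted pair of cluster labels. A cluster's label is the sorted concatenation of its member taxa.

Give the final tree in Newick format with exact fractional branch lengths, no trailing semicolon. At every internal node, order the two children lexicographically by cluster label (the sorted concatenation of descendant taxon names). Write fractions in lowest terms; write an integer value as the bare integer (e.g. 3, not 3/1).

step 1: merge (V,Z) at d=4; branch lengths V→2, Z→2; new cluster VZ
  updated: d(F,VZ)=39/2, d(K,VZ)=75/2, d(L,VZ)=59/2, d(O,VZ)=58, d(S,VZ)=43, d(T,VZ)=69/2
step 2: merge (K,S) at d=9; branch lengths K→9/2, S→9/2; new cluster KS
  updated: d(F,KS)=42, d(KS,L)=71/2, d(KS,O)=53, d(KS,T)=49, d(KS,VZ)=161/4
step 3: merge (F,O) at d=13; branch lengths F→13/2, O→13/2; new cluster FO
  updated: d(FO,KS)=95/2, d(FO,L)=93/2, d(FO,T)=40, d(FO,VZ)=155/4
step 4: merge (L,T) at d=17; branch lengths L→17/2, T→17/2; new cluster LT
  updated: d(FO,LT)=173/4, d(KS,LT)=169/4, d(LT,VZ)=32
step 5: merge (LT,VZ) at d=32; branch lengths LT→15/2, VZ→14; new cluster LTVZ
  updated: d(FO,LTVZ)=41, d(KS,LTVZ)=165/4
step 6: merge (FO,LTVZ) at d=41; branch lengths FO→14, LTVZ→9/2; new cluster FLOTVZ
  updated: d(FLOTVZ,KS)=130/3
step 7: merge (FLOTVZ,KS) at d=130/3; branch lengths FLOTVZ→7/6, KS→103/6; new cluster FKLOSTVZ
final tree: (((F:13/2,O:13/2):14,((L:17/2,T:17/2):15/2,(V:2,Z:2):14):9/2):7/6,(K:9/2,S:9/2):103/6)
total length: 304/3

(((F:13/2,O:13/2):14,((L:17/2,T:17/2):15/2,(V:2,Z:2):14):9/2):7/6,(K:9/2,S:9/2):103/6)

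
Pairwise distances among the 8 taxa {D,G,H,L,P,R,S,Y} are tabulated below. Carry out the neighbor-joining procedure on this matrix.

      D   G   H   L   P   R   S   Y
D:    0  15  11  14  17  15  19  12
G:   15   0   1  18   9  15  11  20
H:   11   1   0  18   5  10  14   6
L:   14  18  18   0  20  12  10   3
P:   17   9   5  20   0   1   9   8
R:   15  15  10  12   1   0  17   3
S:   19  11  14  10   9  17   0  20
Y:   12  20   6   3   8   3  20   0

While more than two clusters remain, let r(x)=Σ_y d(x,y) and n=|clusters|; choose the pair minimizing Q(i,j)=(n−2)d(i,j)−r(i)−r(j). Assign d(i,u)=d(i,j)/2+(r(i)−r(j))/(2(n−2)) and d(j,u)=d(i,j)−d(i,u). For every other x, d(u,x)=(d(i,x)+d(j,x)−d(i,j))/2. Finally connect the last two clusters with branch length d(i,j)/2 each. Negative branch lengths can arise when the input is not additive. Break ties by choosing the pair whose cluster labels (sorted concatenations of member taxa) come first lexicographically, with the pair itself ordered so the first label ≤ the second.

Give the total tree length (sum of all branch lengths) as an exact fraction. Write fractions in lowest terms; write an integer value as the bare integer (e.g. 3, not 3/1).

1. join L+Y (d=3, Q=-149) ⇒ LY; edges |L|=41/12, |Y|=-5/12
  updated: d(D,LY)=23/2, d(G,LY)=35/2, d(H,LY)=21/2, d(LY,P)=25/2, d(LY,R)=6, d(LY,S)=27/2
2. join G+H (d=1, Q=-115) ⇒ GH; edges |G|=11/5, |H|=-6/5
  updated: d(D,GH)=25/2, d(GH,LY)=27/2, d(GH,P)=13/2, d(GH,R)=12, d(GH,S)=12
3. join P+R (d=1, Q=-93) ⇒ PR; edges |P|=-1/8, |R|=9/8
  updated: d(D,PR)=31/2, d(GH,PR)=35/4, d(LY,PR)=35/4, d(PR,S)=25/2
4. join D+LY (d=23/2, Q=-285/4) ⇒ DLY; edges |D|=61/8, |LY|=31/8
  updated: d(DLY,GH)=29/4, d(DLY,PR)=51/8, d(DLY,S)=21/2
5. join DLY+PR (d=51/8, Q=-39) ⇒ DLPRY; edges |DLY|=37/16, |PR|=65/16
  updated: d(DLPRY,GH)=77/16, d(DLPRY,S)=133/16
6. join DLPRY+GH (d=77/16, Q=-201/8) ⇒ DGHLPRY; edges |DLPRY|=9/16, |GH|=17/4
  updated: d(DGHLPRY,S)=31/4
7. join DGHLPRY+S (d=31/4) ⇒ DGHLPRSY; edges |DGHLPRY|=31/8, |S|=31/8
final tree: ((((D:61/8,(L:41/12,Y:-5/12):31/8):37/16,(P:-1/8,R:9/8):65/16):9/16,(G:11/5,H:-6/5):17/4):31/8,S:31/8)
total length: 567/16

567/16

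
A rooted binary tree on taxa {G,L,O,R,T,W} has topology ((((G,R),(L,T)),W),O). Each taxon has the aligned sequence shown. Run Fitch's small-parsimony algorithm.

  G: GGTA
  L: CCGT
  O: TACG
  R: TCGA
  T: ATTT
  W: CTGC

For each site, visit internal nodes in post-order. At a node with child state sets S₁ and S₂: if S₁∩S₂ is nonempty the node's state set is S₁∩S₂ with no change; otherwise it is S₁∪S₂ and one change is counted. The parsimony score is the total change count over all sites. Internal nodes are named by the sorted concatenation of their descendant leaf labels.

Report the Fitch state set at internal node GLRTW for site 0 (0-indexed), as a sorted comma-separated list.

C

GR@0: {G} ∪ {T} = {G,T} (union, +1)
LT@0: {C} ∪ {A} = {A,C} (union, +1)
GLRT@0: {G,T} ∪ {A,C} = {A,C,G,T} (union, +1)
GLRTW@0: {A,C,G,T} ∩ {C} = {C} (intersection, +0)
GLORTW@0: {C} ∪ {T} = {C,T} (union, +1)
GR@1: {G} ∪ {C} = {C,G} (union, +1)
LT@1: {C} ∪ {T} = {C,T} (union, +1)
GLRT@1: {C,G} ∩ {C,T} = {C} (intersection, +0)
GLRTW@1: {C} ∪ {T} = {C,T} (union, +1)
GLORTW@1: {C,T} ∪ {A} = {A,C,T} (union, +1)
GR@2: {T} ∪ {G} = {G,T} (union, +1)
LT@2: {G} ∪ {T} = {G,T} (union, +1)
GLRT@2: {G,T} ∩ {G,T} = {G,T} (intersection, +0)
GLRTW@2: {G,T} ∩ {G} = {G} (intersection, +0)
GLORTW@2: {G} ∪ {C} = {C,G} (union, +1)
GR@3: {A} ∩ {A} = {A} (intersection, +0)
LT@3: {T} ∩ {T} = {T} (intersection, +0)
GLRT@3: {A} ∪ {T} = {A,T} (union, +1)
GLRTW@3: {A,T} ∪ {C} = {A,C,T} (union, +1)
GLORTW@3: {A,C,T} ∪ {G} = {A,C,G,T} (union, +1)
per-site changes: [4, 4, 3, 3]; total = 14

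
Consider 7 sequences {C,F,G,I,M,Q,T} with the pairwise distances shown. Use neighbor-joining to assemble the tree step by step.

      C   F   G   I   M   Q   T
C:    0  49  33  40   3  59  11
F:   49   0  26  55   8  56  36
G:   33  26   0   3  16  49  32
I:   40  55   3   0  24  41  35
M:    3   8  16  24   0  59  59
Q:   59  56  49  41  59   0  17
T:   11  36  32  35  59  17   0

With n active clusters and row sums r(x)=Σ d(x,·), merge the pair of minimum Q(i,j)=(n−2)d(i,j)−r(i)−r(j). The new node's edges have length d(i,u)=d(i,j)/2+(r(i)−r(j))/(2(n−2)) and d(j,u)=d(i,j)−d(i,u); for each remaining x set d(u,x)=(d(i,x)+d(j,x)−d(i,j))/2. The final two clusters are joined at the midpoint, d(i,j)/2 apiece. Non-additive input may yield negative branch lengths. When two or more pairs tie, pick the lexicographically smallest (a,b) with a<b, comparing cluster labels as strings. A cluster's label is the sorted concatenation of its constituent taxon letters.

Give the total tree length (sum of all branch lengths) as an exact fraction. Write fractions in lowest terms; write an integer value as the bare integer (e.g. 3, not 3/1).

1363/16

iteration 1: select Q,T (d=17, Q=-386); attach at lengths (88/5, -3/5); label the merged cluster QT
  updated: d(C,QT)=53/2, d(F,QT)=75/2, d(G,QT)=32, d(I,QT)=59/2, d(M,QT)=101/2
iteration 2: select G,I (d=3, Q=-499/2); attach at lengths (-59/16, 107/16); label the merged cluster GI
  updated: d(C,GI)=35, d(F,GI)=39, d(GI,M)=37/2, d(GI,QT)=117/4
iteration 3: select F,M (d=8, Q=-379/2); attach at lengths (155/12, -59/12); label the merged cluster FM
  updated: d(C,FM)=22, d(FM,GI)=99/4, d(FM,QT)=40
iteration 4: select C,FM (d=22, Q=-505/4); attach at lengths (163/16, 189/16); label the merged cluster CFM
  updated: d(CFM,GI)=151/8, d(CFM,QT)=89/4
iteration 5: select CFM,GI (d=151/8, Q=-563/8); attach at lengths (95/16, 207/16); label the merged cluster CFGIM
  updated: d(CFGIM,QT)=261/16
iteration 6: select CFGIM,QT (d=261/16); attach at lengths (261/32, 261/32); label the merged cluster CFGIMQT
final tree: (((C:163/16,(F:155/12,M:-59/12):189/16):95/16,(G:-59/16,I:107/16):207/16):261/32,(Q:88/5,T:-3/5):261/32)
total length: 1363/16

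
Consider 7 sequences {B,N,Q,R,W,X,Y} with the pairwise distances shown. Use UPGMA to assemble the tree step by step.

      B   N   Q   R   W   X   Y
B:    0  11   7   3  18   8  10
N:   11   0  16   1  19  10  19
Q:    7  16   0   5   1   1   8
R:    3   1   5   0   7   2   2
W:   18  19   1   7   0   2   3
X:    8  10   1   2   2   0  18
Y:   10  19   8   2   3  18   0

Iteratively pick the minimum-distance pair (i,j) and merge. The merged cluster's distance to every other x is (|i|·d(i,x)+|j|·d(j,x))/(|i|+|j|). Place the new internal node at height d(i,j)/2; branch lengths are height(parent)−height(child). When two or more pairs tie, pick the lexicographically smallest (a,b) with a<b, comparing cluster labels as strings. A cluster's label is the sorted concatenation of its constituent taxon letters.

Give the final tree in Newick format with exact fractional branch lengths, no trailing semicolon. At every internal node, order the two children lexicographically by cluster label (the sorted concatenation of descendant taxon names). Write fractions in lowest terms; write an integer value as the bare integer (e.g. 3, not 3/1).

step 1: merge (N,R) at d=1; branch lengths N→1/2, R→1/2; new cluster NR
  updated: d(B,NR)=7, d(NR,Q)=21/2, d(NR,W)=13, d(NR,X)=6, d(NR,Y)=21/2
step 2: merge (Q,W) at d=1; branch lengths Q→1/2, W→1/2; new cluster QW
  updated: d(B,QW)=25/2, d(NR,QW)=47/4, d(QW,X)=3/2, d(QW,Y)=11/2
step 3: merge (QW,X) at d=3/2; branch lengths QW→1/4, X→3/4; new cluster QWX
  updated: d(B,QWX)=11, d(NR,QWX)=59/6, d(QWX,Y)=29/3
step 4: merge (B,NR) at d=7; branch lengths B→7/2, NR→3; new cluster BNR
  updated: d(BNR,QWX)=92/9, d(BNR,Y)=31/3
step 5: merge (QWX,Y) at d=29/3; branch lengths QWX→49/12, Y→29/6; new cluster QWXY
  updated: d(BNR,QWXY)=41/4
step 6: merge (BNR,QWXY) at d=41/4; branch lengths BNR→13/8, QWXY→7/24; new cluster BNQRWXY
final tree: ((B:7/2,(N:1/2,R:1/2):3):13/8,(((Q:1/2,W:1/2):1/4,X:3/4):49/12,Y:29/6):7/24)
total length: 61/3

((B:7/2,(N:1/2,R:1/2):3):13/8,(((Q:1/2,W:1/2):1/4,X:3/4):49/12,Y:29/6):7/24)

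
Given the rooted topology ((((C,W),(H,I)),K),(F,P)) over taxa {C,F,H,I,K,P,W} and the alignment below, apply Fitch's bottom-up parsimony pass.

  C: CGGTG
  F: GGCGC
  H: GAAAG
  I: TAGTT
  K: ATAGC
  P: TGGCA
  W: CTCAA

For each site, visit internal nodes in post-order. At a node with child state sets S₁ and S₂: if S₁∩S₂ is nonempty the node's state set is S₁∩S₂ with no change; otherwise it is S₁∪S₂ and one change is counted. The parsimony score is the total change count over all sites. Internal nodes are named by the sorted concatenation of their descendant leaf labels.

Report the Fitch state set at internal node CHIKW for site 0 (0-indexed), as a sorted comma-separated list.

A,C,G,T

CW@0: {C} ∩ {C} = {C} (intersection, +0)
HI@0: {G} ∪ {T} = {G,T} (union, +1)
CHIW@0: {C} ∪ {G,T} = {C,G,T} (union, +1)
CHIKW@0: {C,G,T} ∪ {A} = {A,C,G,T} (union, +1)
FP@0: {G} ∪ {T} = {G,T} (union, +1)
CFHIKPW@0: {A,C,G,T} ∩ {G,T} = {G,T} (intersection, +0)
CW@1: {G} ∪ {T} = {G,T} (union, +1)
HI@1: {A} ∩ {A} = {A} (intersection, +0)
CHIW@1: {G,T} ∪ {A} = {A,G,T} (union, +1)
CHIKW@1: {A,G,T} ∩ {T} = {T} (intersection, +0)
FP@1: {G} ∩ {G} = {G} (intersection, +0)
CFHIKPW@1: {T} ∪ {G} = {G,T} (union, +1)
CW@2: {G} ∪ {C} = {C,G} (union, +1)
HI@2: {A} ∪ {G} = {A,G} (union, +1)
CHIW@2: {C,G} ∩ {A,G} = {G} (intersection, +0)
CHIKW@2: {G} ∪ {A} = {A,G} (union, +1)
FP@2: {C} ∪ {G} = {C,G} (union, +1)
CFHIKPW@2: {A,G} ∩ {C,G} = {G} (intersection, +0)
CW@3: {T} ∪ {A} = {A,T} (union, +1)
HI@3: {A} ∪ {T} = {A,T} (union, +1)
CHIW@3: {A,T} ∩ {A,T} = {A,T} (intersection, +0)
CHIKW@3: {A,T} ∪ {G} = {A,G,T} (union, +1)
FP@3: {G} ∪ {C} = {C,G} (union, +1)
CFHIKPW@3: {A,G,T} ∩ {C,G} = {G} (intersection, +0)
CW@4: {G} ∪ {A} = {A,G} (union, +1)
HI@4: {G} ∪ {T} = {G,T} (union, +1)
CHIW@4: {A,G} ∩ {G,T} = {G} (intersection, +0)
CHIKW@4: {G} ∪ {C} = {C,G} (union, +1)
FP@4: {C} ∪ {A} = {A,C} (union, +1)
CFHIKPW@4: {C,G} ∩ {A,C} = {C} (intersection, +0)
per-site changes: [4, 3, 4, 4, 4]; total = 19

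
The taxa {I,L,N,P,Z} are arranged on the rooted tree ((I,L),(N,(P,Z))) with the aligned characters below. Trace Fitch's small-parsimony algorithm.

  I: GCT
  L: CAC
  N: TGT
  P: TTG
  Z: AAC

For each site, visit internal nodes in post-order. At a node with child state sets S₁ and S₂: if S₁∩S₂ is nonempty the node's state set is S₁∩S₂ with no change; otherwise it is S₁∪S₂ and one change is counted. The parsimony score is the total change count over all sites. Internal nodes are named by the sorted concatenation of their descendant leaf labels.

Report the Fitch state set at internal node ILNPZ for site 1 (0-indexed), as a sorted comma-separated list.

A

site 0, node IL: I={G} ∪ L={C} → {C,G} (+1)
site 0, node PZ: P={T} ∪ Z={A} → {A,T} (+1)
site 0, node NPZ: N={T} ∩ PZ={A,T} → {T} (+0)
site 0, node ILNPZ: IL={C,G} ∪ NPZ={T} → {C,G,T} (+1)
site 1, node IL: I={C} ∪ L={A} → {A,C} (+1)
site 1, node PZ: P={T} ∪ Z={A} → {A,T} (+1)
site 1, node NPZ: N={G} ∪ PZ={A,T} → {A,G,T} (+1)
site 1, node ILNPZ: IL={A,C} ∩ NPZ={A,G,T} → {A} (+0)
site 2, node IL: I={T} ∪ L={C} → {C,T} (+1)
site 2, node PZ: P={G} ∪ Z={C} → {C,G} (+1)
site 2, node NPZ: N={T} ∪ PZ={C,G} → {C,G,T} (+1)
site 2, node ILNPZ: IL={C,T} ∩ NPZ={C,G,T} → {C,T} (+0)
per-site changes: [3, 3, 3]; total = 9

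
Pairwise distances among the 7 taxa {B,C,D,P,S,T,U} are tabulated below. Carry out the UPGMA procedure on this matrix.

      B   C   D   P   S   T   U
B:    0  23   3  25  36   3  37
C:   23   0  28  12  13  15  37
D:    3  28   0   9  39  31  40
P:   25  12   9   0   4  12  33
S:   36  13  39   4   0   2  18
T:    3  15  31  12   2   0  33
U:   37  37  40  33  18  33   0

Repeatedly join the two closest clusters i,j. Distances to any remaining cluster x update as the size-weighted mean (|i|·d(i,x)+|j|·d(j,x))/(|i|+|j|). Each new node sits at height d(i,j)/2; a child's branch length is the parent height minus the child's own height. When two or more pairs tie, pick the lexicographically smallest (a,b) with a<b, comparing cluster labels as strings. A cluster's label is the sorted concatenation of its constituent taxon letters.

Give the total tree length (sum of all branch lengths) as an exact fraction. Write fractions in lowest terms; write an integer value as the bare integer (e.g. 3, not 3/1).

1399/24

iteration 1: select S,T (d=2); attach at lengths (1, 1); label the merged cluster ST
  updated: d(B,ST)=39/2, d(C,ST)=14, d(D,ST)=35, d(P,ST)=8, d(ST,U)=51/2
iteration 2: select B,D (d=3); attach at lengths (3/2, 3/2); label the merged cluster BD
  updated: d(BD,C)=51/2, d(BD,P)=17, d(BD,ST)=109/4, d(BD,U)=77/2
iteration 3: select P,ST (d=8); attach at lengths (4, 3); label the merged cluster PST
  updated: d(BD,PST)=143/6, d(C,PST)=40/3, d(PST,U)=28
iteration 4: select C,PST (d=40/3); attach at lengths (20/3, 8/3); label the merged cluster CPST
  updated: d(BD,CPST)=97/4, d(CPST,U)=121/4
iteration 5: select BD,CPST (d=97/4); attach at lengths (85/8, 131/24); label the merged cluster BCDPST
  updated: d(BCDPST,U)=33
iteration 6: select BCDPST,U (d=33); attach at lengths (35/8, 33/2); label the merged cluster BCDPSTU
final tree: (((B:3/2,D:3/2):85/8,(C:20/3,(P:4,(S:1,T:1):3):8/3):131/24):35/8,U:33/2)
total length: 1399/24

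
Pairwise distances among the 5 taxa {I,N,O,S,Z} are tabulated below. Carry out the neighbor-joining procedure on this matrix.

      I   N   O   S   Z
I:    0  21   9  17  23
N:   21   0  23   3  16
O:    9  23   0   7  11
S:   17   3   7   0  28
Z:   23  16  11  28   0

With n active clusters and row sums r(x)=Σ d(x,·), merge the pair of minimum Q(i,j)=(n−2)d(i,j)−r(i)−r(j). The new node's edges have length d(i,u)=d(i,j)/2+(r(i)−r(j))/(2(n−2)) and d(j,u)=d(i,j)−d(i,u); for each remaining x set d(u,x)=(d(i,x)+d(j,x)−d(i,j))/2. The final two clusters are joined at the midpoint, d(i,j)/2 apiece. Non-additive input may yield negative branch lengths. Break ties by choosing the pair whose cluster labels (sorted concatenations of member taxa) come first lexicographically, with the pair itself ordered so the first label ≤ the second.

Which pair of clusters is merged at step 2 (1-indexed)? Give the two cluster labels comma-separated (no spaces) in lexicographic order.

step 1: merge (N,S) at d=3, Q=-109; branch lengths N→17/6, S→1/6; new cluster NS
  updated: d(I,NS)=35/2, d(NS,O)=27/2, d(NS,Z)=41/2
step 2: merge (I,NS) at d=35/2, Q=-66; branch lengths I→33/4, NS→37/4; new cluster INS
  updated: d(INS,O)=5/2, d(INS,Z)=13
step 3: merge (INS,O) at d=5/2, Q=-53/2; branch lengths INS→9/4, O→1/4; new cluster INOS
  updated: d(INOS,Z)=43/4
step 4: merge (INOS,Z) at d=43/4; branch lengths INOS→43/8, Z→43/8; new cluster INOSZ
final tree: (((I:33/4,(N:17/6,S:1/6):37/4):9/4,O:1/4):43/8,Z:43/8)
total length: 135/4

I,NS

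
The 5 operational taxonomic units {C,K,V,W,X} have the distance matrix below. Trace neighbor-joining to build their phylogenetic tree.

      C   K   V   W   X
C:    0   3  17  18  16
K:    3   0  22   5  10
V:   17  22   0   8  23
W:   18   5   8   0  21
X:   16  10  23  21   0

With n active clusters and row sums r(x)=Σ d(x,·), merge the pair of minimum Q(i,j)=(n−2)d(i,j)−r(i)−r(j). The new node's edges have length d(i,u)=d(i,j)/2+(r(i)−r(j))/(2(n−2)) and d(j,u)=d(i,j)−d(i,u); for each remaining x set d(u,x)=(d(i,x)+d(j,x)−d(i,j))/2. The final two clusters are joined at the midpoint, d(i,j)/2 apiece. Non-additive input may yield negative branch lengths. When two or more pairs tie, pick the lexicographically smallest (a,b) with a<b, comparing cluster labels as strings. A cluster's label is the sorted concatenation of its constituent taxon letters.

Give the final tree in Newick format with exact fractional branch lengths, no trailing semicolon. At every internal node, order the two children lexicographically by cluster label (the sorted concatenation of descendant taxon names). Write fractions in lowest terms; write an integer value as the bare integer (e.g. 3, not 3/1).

(((C:4,K:-1):7/4,(V:7,W:1):33/4):39/8,X:39/8)

1. join V+W (d=8, Q=-98) ⇒ VW; edges |V|=7, |W|=1
  updated: d(C,VW)=27/2, d(K,VW)=19/2, d(VW,X)=18
2. join C+K (d=3, Q=-49) ⇒ CK; edges |C|=4, |K|=-1
  updated: d(CK,VW)=10, d(CK,X)=23/2
3. join CK+VW (d=10, Q=-79/2) ⇒ CKVW; edges |CK|=7/4, |VW|=33/4
  updated: d(CKVW,X)=39/4
4. join CKVW+X (d=39/4) ⇒ CKVWX; edges |CKVW|=39/8, |X|=39/8
final tree: (((C:4,K:-1):7/4,(V:7,W:1):33/4):39/8,X:39/8)
total length: 123/4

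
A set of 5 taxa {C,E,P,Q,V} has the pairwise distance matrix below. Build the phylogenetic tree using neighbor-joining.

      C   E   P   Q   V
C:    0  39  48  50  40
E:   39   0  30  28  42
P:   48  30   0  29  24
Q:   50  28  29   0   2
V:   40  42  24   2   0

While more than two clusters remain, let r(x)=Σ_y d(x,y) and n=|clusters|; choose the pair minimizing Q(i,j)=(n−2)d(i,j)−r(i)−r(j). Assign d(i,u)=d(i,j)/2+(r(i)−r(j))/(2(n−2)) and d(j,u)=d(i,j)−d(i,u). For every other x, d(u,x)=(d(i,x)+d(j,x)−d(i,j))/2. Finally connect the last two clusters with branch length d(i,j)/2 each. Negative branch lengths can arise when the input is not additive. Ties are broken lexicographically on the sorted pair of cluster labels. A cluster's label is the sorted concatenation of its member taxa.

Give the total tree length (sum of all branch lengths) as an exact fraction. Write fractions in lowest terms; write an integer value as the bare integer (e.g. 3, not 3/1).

step 1: merge (Q,V) at d=2, Q=-211; branch lengths Q→7/6, V→5/6; new cluster QV
  updated: d(C,QV)=44, d(E,QV)=34, d(P,QV)=51/2
step 2: merge (C,E) at d=39, Q=-156; branch lengths C→53/2, E→25/2; new cluster CE
  updated: d(CE,P)=39/2, d(CE,QV)=39/2
step 3: merge (CE,P) at d=39/2, Q=-129/2; branch lengths CE→27/4, P→51/4; new cluster CEP
  updated: d(CEP,QV)=51/4
step 4: merge (CEP,QV) at d=51/4; branch lengths CEP→51/8, QV→51/8; new cluster CEPQV
final tree: (((C:53/2,E:25/2):27/4,P:51/4):51/8,(Q:7/6,V:5/6):51/8)
total length: 293/4

293/4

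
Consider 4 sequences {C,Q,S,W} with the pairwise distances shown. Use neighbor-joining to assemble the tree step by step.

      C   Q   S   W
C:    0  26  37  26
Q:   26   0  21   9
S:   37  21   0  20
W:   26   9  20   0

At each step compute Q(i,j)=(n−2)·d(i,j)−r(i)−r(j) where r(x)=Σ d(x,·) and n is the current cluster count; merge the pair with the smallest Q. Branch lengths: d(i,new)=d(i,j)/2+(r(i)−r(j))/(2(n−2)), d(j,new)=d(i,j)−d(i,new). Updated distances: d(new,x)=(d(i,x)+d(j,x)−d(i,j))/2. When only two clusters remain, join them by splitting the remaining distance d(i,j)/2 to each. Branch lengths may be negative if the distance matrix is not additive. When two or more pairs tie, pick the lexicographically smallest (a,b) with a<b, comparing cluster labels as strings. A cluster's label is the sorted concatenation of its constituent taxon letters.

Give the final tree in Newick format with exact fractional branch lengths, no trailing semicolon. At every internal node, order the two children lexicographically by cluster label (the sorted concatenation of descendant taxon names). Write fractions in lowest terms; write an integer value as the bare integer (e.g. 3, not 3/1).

iteration 1: select C,Q (d=26, Q=-93); attach at lengths (85/4, 19/4); label the merged cluster CQ
  updated: d(CQ,S)=16, d(CQ,W)=9/2
iteration 2: select CQ,S (d=16, Q=-81/2); attach at lengths (1/4, 63/4); label the merged cluster CQS
  updated: d(CQS,W)=17/4
iteration 3: select CQS,W (d=17/4); attach at lengths (17/8, 17/8); label the merged cluster CQSW
final tree: (((C:85/4,Q:19/4):1/4,S:63/4):17/8,W:17/8)
total length: 185/4

(((C:85/4,Q:19/4):1/4,S:63/4):17/8,W:17/8)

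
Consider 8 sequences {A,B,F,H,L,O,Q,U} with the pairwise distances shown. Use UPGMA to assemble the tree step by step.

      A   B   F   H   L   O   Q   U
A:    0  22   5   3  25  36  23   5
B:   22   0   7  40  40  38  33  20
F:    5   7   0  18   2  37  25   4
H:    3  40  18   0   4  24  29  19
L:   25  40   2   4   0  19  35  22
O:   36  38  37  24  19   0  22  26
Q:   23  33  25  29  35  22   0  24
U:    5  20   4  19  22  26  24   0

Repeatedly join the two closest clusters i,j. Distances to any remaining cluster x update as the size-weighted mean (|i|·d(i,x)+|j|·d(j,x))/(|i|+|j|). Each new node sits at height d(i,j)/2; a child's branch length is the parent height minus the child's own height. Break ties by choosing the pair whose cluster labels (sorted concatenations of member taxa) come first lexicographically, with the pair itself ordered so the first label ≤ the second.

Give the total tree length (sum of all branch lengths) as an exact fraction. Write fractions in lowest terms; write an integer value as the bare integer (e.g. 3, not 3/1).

4079/60

1. join F+L (d=2) ⇒ FL; edges |F|=1, |L|=1
  updated: d(A,FL)=15, d(B,FL)=47/2, d(FL,H)=11, d(FL,O)=28, d(FL,Q)=30, d(FL,U)=13
2. join A+H (d=3) ⇒ AH; edges |A|=3/2, |H|=3/2
  updated: d(AH,B)=31, d(AH,FL)=13, d(AH,O)=30, d(AH,Q)=26, d(AH,U)=12
3. join AH+U (d=12) ⇒ AHU; edges |AH|=9/2, |U|=6
  updated: d(AHU,B)=82/3, d(AHU,FL)=13, d(AHU,O)=86/3, d(AHU,Q)=76/3
4. join AHU+FL (d=13) ⇒ AFHLU; edges |AHU|=1/2, |FL|=11/2
  updated: d(AFHLU,B)=129/5, d(AFHLU,O)=142/5, d(AFHLU,Q)=136/5
5. join O+Q (d=22) ⇒ OQ; edges |O|=11, |Q|=11
  updated: d(AFHLU,OQ)=139/5, d(B,OQ)=71/2
6. join AFHLU+B (d=129/5) ⇒ ABFHLU; edges |AFHLU|=32/5, |B|=129/10
  updated: d(ABFHLU,OQ)=349/12
7. join ABFHLU+OQ (d=349/12) ⇒ ABFHLOQU; edges |ABFHLU|=197/120, |OQ|=85/24
final tree: (((((A:3/2,H:3/2):9/2,U:6):1/2,(F:1,L:1):11/2):32/5,B:129/10):197/120,(O:11,Q:11):85/24)
total length: 4079/60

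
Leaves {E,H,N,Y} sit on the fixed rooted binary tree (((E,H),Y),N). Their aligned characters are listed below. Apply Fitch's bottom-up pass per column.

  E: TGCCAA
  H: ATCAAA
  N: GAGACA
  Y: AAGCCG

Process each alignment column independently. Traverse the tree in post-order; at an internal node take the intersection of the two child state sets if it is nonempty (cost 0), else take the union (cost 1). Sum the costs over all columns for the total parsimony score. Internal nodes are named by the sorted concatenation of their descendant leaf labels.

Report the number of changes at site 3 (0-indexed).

EH@0: {T} ∪ {A} = {A,T} (union, +1)
EHY@0: {A,T} ∩ {A} = {A} (intersection, +0)
EHNY@0: {A} ∪ {G} = {A,G} (union, +1)
EH@1: {G} ∪ {T} = {G,T} (union, +1)
EHY@1: {G,T} ∪ {A} = {A,G,T} (union, +1)
EHNY@1: {A,G,T} ∩ {A} = {A} (intersection, +0)
EH@2: {C} ∩ {C} = {C} (intersection, +0)
EHY@2: {C} ∪ {G} = {C,G} (union, +1)
EHNY@2: {C,G} ∩ {G} = {G} (intersection, +0)
EH@3: {C} ∪ {A} = {A,C} (union, +1)
EHY@3: {A,C} ∩ {C} = {C} (intersection, +0)
EHNY@3: {C} ∪ {A} = {A,C} (union, +1)
EH@4: {A} ∩ {A} = {A} (intersection, +0)
EHY@4: {A} ∪ {C} = {A,C} (union, +1)
EHNY@4: {A,C} ∩ {C} = {C} (intersection, +0)
EH@5: {A} ∩ {A} = {A} (intersection, +0)
EHY@5: {A} ∪ {G} = {A,G} (union, +1)
EHNY@5: {A,G} ∩ {A} = {A} (intersection, +0)
per-site changes: [2, 2, 1, 2, 1, 1]; total = 9

2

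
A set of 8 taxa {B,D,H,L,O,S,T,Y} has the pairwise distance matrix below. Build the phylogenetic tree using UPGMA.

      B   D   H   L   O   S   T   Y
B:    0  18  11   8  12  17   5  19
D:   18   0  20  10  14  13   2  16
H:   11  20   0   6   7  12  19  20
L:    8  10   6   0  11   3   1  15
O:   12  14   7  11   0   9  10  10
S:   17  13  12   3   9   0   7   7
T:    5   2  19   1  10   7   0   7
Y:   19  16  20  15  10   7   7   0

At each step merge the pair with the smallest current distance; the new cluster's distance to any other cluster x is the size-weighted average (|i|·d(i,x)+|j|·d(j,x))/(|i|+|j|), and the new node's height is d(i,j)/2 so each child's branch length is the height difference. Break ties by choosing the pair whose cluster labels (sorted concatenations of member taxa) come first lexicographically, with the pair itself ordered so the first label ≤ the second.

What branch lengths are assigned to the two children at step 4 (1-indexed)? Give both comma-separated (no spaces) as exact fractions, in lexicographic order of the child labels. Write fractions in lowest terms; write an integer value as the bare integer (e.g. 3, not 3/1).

1. join L+T (d=1) ⇒ LT; edges |L|=1/2, |T|=1/2
  updated: d(B,LT)=13/2, d(D,LT)=6, d(H,LT)=25/2, d(LT,O)=21/2, d(LT,S)=5, d(LT,Y)=11
2. join LT+S (d=5) ⇒ LST; edges |LT|=2, |S|=5/2
  updated: d(B,LST)=10, d(D,LST)=25/3, d(H,LST)=37/3, d(LST,O)=10, d(LST,Y)=29/3
3. join H+O (d=7) ⇒ HO; edges |H|=7/2, |O|=7/2
  updated: d(B,HO)=23/2, d(D,HO)=17, d(HO,LST)=67/6, d(HO,Y)=15
4. join D+LST (d=25/3) ⇒ DLST; edges |D|=25/6, |LST|=5/3
  updated: d(B,DLST)=12, d(DLST,HO)=101/8, d(DLST,Y)=45/4
5. join DLST+Y (d=45/4) ⇒ DLSTY; edges |DLST|=35/24, |Y|=45/8
  updated: d(B,DLSTY)=67/5, d(DLSTY,HO)=131/10
6. join B+HO (d=23/2) ⇒ BHO; edges |B|=23/4, |HO|=9/4
  updated: d(BHO,DLSTY)=66/5
7. join BHO+DLSTY (d=66/5) ⇒ BDHLOSTY; edges |BHO|=17/20, |DLSTY|=39/40
final tree: ((B:23/4,(H:7/2,O:7/2):9/4):17/20,((D:25/6,((L:1/2,T:1/2):2,S:5/2):5/3):35/24,Y:45/8):39/40)
total length: 4229/120

25/6,5/3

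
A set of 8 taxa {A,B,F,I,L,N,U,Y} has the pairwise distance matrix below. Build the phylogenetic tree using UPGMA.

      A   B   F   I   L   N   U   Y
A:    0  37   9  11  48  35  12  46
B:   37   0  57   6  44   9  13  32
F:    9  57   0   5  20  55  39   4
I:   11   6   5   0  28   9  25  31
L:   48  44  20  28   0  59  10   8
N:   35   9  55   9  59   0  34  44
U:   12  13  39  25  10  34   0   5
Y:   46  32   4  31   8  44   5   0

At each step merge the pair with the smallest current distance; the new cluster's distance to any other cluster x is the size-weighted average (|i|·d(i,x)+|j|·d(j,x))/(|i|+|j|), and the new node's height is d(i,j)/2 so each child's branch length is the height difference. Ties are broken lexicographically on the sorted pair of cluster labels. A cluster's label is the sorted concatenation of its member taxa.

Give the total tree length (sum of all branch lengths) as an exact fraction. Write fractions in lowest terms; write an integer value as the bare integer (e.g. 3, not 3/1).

iteration 1: select F,Y (d=4); attach at lengths (2, 2); label the merged cluster FY
  updated: d(A,FY)=55/2, d(B,FY)=89/2, d(FY,I)=18, d(FY,L)=14, d(FY,N)=99/2, d(FY,U)=22
iteration 2: select B,I (d=6); attach at lengths (3, 3); label the merged cluster BI
  updated: d(A,BI)=24, d(BI,FY)=125/4, d(BI,L)=36, d(BI,N)=9, d(BI,U)=19
iteration 3: select BI,N (d=9); attach at lengths (3/2, 9/2); label the merged cluster BIN
  updated: d(A,BIN)=83/3, d(BIN,FY)=112/3, d(BIN,L)=131/3, d(BIN,U)=24
iteration 4: select L,U (d=10); attach at lengths (5, 5); label the merged cluster LU
  updated: d(A,LU)=30, d(BIN,LU)=203/6, d(FY,LU)=18
iteration 5: select FY,LU (d=18); attach at lengths (7, 4); label the merged cluster FLUY
  updated: d(A,FLUY)=115/4, d(BIN,FLUY)=427/12
iteration 6: select A,BIN (d=83/3); attach at lengths (83/6, 28/3); label the merged cluster ABIN
  updated: d(ABIN,FLUY)=271/8
iteration 7: select ABIN,FLUY (d=271/8); attach at lengths (149/48, 127/16); label the merged cluster ABFILNUY
final tree: ((A:83/6,((B:3,I:3):3/2,N:9/2):28/3):149/48,((F:2,Y:2):7,(L:5,U:5):4):127/16)
total length: 1709/24

1709/24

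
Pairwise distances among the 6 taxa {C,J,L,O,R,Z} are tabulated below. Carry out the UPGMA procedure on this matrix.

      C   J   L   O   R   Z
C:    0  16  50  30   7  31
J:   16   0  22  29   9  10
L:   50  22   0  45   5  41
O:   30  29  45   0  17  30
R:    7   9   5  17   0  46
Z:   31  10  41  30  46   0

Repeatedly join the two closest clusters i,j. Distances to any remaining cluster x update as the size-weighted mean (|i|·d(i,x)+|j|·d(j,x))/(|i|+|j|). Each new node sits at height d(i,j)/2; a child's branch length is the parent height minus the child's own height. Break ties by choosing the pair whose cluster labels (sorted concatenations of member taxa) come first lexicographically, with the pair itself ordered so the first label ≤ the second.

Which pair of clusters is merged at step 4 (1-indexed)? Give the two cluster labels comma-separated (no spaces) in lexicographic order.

CJZ,LR

1. join L+R (d=5) ⇒ LR; edges |L|=5/2, |R|=5/2
  updated: d(C,LR)=57/2, d(J,LR)=31/2, d(LR,O)=31, d(LR,Z)=87/2
2. join J+Z (d=10) ⇒ JZ; edges |J|=5, |Z|=5
  updated: d(C,JZ)=47/2, d(JZ,LR)=59/2, d(JZ,O)=59/2
3. join C+JZ (d=47/2) ⇒ CJZ; edges |C|=47/4, |JZ|=27/4
  updated: d(CJZ,LR)=175/6, d(CJZ,O)=89/3
4. join CJZ+LR (d=175/6) ⇒ CJLRZ; edges |CJZ|=17/6, |LR|=145/12
  updated: d(CJLRZ,O)=151/5
5. join CJLRZ+O (d=151/5) ⇒ CJLORZ; edges |CJLRZ|=31/60, |O|=151/10
final tree: (((C:47/4,(J:5,Z:5):27/4):17/6,(L:5/2,R:5/2):145/12):31/60,O:151/10)
total length: 1921/30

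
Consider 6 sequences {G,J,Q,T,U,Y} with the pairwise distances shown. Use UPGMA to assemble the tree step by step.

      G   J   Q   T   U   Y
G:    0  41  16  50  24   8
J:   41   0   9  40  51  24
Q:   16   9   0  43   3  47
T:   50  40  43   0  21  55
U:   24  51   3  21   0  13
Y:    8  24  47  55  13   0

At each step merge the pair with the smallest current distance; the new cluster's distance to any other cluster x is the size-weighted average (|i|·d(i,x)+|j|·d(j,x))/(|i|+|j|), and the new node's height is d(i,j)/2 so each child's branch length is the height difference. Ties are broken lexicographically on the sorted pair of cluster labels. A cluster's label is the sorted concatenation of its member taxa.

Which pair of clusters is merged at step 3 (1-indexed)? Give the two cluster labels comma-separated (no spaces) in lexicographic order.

GY,QU

1. join Q+U (d=3) ⇒ QU; edges |Q|=3/2, |U|=3/2
  updated: d(G,QU)=20, d(J,QU)=30, d(QU,T)=32, d(QU,Y)=30
2. join G+Y (d=8) ⇒ GY; edges |G|=4, |Y|=4
  updated: d(GY,J)=65/2, d(GY,QU)=25, d(GY,T)=105/2
3. join GY+QU (d=25) ⇒ GQUY; edges |GY|=17/2, |QU|=11
  updated: d(GQUY,J)=125/4, d(GQUY,T)=169/4
4. join GQUY+J (d=125/4) ⇒ GJQUY; edges |GQUY|=25/8, |J|=125/8
  updated: d(GJQUY,T)=209/5
5. join GJQUY+T (d=209/5) ⇒ GJQTUY; edges |GJQUY|=211/40, |T|=209/10
final tree: ((((G:4,Y:4):17/2,(Q:3/2,U:3/2):11):25/8,J:125/8):211/40,T:209/10)
total length: 3017/40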